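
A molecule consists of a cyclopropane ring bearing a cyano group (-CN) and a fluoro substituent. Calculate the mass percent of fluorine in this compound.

Atom tally by fragment:
  cyclopropane ring core → C:3 H:6
  (− 2 ring H displaced by substituents)
  + CN → C:1 N:1
  + F → F:1
Element totals:
  C: 4
  H: 4
  F: 1
  N: 1
Molecular formula: C4H4FN.
Molar mass = 85.081 g/mol.
Mass from F: 1 × 18.998 = 18.998 g/mol.
%F = 18.998 / 85.081 × 100 = 22.33%.

22.33%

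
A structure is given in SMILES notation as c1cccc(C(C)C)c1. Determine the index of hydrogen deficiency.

Atom tally by fragment:
  benzene ring core → C:6 H:6
  (− 1 ring H displaced by substituents)
  + CH(CH3)2 → C:3 H:7
Element totals:
  C: 9
  H: 12
Molecular formula: C9H12.
DoU = (2C + 2 + N − H − X) / 2 = (2·9 + 2 + 0 − 12 − 0) / 2 = 4.

4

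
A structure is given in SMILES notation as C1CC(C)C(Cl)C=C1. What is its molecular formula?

C7H11Cl

Atom tally by fragment:
  cyclohexene ring core → C:6 H:10
  (− 2 ring H displaced by substituents)
  + CH3 → C:1 H:3
  + Cl → Cl:1
Element totals:
  C: 7
  H: 11
  Cl: 1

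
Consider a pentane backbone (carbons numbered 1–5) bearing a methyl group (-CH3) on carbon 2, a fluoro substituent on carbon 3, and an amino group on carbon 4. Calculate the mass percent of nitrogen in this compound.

11.75%

Atom tally by fragment:
  CH3 → C:1 H:3
  CH(CH3) → C:2 H:4
  CH(F) → C:1 H:1 F:1
  CH(NH2) → C:1 H:3 N:1
  CH3 → C:1 H:3
Element totals:
  C: 6
  H: 14
  F: 1
  N: 1
Molecular formula: C6H14FN.
Molar mass = 119.183 g/mol.
Mass from N: 1 × 14.007 = 14.007 g/mol.
%N = 14.007 / 119.183 × 100 = 11.75%.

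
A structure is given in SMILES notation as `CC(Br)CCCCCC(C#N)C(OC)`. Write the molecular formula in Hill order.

C11H20BrNO

Atom tally by fragment:
  CH3 → C:1 H:3
  CH(Br) → C:1 H:1 Br:1
  CH2 → C:1 H:2
  CH2 → C:1 H:2
  CH2 → C:1 H:2
  CH2 → C:1 H:2
  CH2 → C:1 H:2
  CH(CN) → C:2 H:1 N:1
  CH2OCH3 → C:2 H:5 O:1
Element totals:
  C: 11
  H: 20
  Br: 1
  N: 1
  O: 1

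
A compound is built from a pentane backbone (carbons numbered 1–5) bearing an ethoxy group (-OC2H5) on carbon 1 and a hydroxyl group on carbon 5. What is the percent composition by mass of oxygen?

24.20%

Atom tally by fragment:
  C2H5OCH2 → C:3 H:7 O:1
  CH2 → C:1 H:2
  CH2 → C:1 H:2
  CH2 → C:1 H:2
  CH2OH → C:1 H:3 O:1
Element totals:
  C: 7
  H: 16
  O: 2
Molecular formula: C7H16O2.
Molar mass = 132.203 g/mol.
Mass from O: 2 × 15.999 = 31.998 g/mol.
%O = 31.998 / 132.203 × 100 = 24.20%.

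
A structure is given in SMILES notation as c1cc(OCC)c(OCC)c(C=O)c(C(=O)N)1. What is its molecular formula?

C12H15NO4

Atom tally by fragment:
  benzene ring core → C:6 H:6
  (− 4 ring H displaced by substituents)
  + OC2H5 → C:2 H:5 O:1
  + OC2H5 → C:2 H:5 O:1
  + CHO → C:1 H:1 O:1
  + CONH2 → C:1 H:2 O:1 N:1
Element totals:
  C: 12
  H: 15
  N: 1
  O: 4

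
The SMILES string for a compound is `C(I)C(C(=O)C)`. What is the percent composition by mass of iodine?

64.09%

Atom tally by fragment:
  ICH2 → C:1 H:2 I:1
  CH2COCH3 → C:3 H:5 O:1
Element totals:
  C: 4
  H: 7
  I: 1
  O: 1
Molecular formula: C4H7IO.
Molar mass = 198.003 g/mol.
Mass from I: 1 × 126.904 = 126.904 g/mol.
%I = 126.904 / 198.003 × 100 = 64.09%.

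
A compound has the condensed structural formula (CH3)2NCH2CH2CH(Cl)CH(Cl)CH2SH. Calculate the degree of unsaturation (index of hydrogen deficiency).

Atom tally by fragment:
  (CH3)2NCH2 → C:3 H:8 N:1
  CH2 → C:1 H:2
  CH(Cl) → C:1 H:1 Cl:1
  CH(Cl) → C:1 H:1 Cl:1
  CH2SH → C:1 H:3 S:1
Element totals:
  C: 7
  H: 15
  Cl: 2
  N: 1
  S: 1
Molecular formula: C7H15Cl2NS.
DoU = (2C + 2 + N − H − X) / 2 = (2·7 + 2 + 1 − 15 − 2) / 2 = 0.

0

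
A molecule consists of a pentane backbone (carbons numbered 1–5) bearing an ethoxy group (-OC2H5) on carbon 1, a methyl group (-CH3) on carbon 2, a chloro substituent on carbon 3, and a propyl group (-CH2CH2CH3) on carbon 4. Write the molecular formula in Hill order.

C11H23ClO

Atom tally by fragment:
  C2H5OCH2 → C:3 H:7 O:1
  CH(CH3) → C:2 H:4
  CH(Cl) → C:1 H:1 Cl:1
  CH(CH2CH2CH3) → C:4 H:8
  CH3 → C:1 H:3
Element totals:
  C: 11
  H: 23
  Cl: 1
  O: 1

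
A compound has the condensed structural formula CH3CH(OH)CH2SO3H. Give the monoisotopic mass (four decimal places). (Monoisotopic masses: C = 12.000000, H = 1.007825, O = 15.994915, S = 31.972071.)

Atom tally by fragment:
  CH3 → C:1 H:3
  CH(OH) → C:1 H:2 O:1
  CH2SO3H → C:1 H:3 S:1 O:3
Element totals:
  C: 3
  H: 8
  O: 4
  S: 1
Molecular formula: C3H8O4S.
  M = 3(12.0) + 8(1.007825) + 4(15.994915) + 31.972071
    = 36.000000 + 8.062600 + 63.979660 + 31.972071 = 140.014331

140.0143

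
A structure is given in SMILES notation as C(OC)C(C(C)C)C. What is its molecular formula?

C7H16O

Atom tally by fragment:
  CH3OCH2 → C:2 H:5 O:1
  CH(CH(CH3)2) → C:4 H:8
  CH3 → C:1 H:3
Element totals:
  C: 7
  H: 16
  O: 1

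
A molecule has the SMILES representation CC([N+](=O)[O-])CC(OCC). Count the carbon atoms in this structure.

Atom tally by fragment:
  CH3 → C:1 H:3
  CH(NO2) → C:1 H:1 N:1 O:2
  CH2 → C:1 H:2
  CH2OC2H5 → C:3 H:7 O:1
Element totals:
  C: 6
  H: 13
  N: 1
  O: 3

6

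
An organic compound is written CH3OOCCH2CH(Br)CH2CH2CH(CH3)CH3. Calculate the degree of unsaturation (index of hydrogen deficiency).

1

Element totals:
  C: 9
  H: 17
  Br: 1
  O: 2
Molecular formula: C9H17BrO2.
DoU = (2C + 2 + N − H − X) / 2 = (2·9 + 2 + 0 − 17 − 1) / 2 = 1.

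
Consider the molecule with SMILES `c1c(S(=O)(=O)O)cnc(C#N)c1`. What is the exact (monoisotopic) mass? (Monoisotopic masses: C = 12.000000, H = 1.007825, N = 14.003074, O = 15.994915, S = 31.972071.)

183.9943

Atom tally by fragment:
  pyridine ring core → C:5 H:5 N:1
  (− 2 ring H displaced by substituents)
  + SO3H → S:1 O:3 H:1
  + CN → C:1 N:1
Element totals:
  C: 6
  H: 4
  N: 2
  O: 3
  S: 1
Molecular formula: C6H4N2O3S.
  M = 6(12.0) + 4(1.007825) + 2(14.003074) + 3(15.994915) + 31.972071
    = 72.000000 + 4.031300 + 28.006148 + 47.984745 + 31.972071 = 183.994264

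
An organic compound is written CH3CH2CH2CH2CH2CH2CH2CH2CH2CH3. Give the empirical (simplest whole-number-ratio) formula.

Atom tally by fragment:
  CH3 → C:1 H:3
  CH2 → C:1 H:2
  CH2 → C:1 H:2
  CH2 → C:1 H:2
  CH2 → C:1 H:2
  CH2 → C:1 H:2
  CH2 → C:1 H:2
  CH2 → C:1 H:2
  CH2 → C:1 H:2
  CH3 → C:1 H:3
Element totals:
  C: 10
  H: 22
Molecular formula: C10H22.
gcd of subscripts = 2; dividing each by 2:
  C: 10/2 = 5
  H: 22/2 = 11

C5H11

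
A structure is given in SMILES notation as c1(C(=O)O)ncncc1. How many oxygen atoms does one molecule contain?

Atom tally by fragment:
  pyrimidine ring core → C:4 H:4 N:2
  (− 1 ring H displaced by substituents)
  + COOH → C:1 H:1 O:2
Element totals:
  C: 5
  H: 4
  N: 2
  O: 2

2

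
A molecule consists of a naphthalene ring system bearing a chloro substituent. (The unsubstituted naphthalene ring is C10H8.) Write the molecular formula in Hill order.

Atom tally by fragment:
  naphthalene ring system core → C:10 H:8
  (− 1 ring H displaced by substituents)
  + Cl → Cl:1
Element totals:
  C: 10
  H: 7
  Cl: 1

C10H7Cl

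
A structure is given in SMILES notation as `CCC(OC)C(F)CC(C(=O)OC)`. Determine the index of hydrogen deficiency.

Atom tally by fragment:
  CH3 → C:1 H:3
  CH2 → C:1 H:2
  CH(OCH3) → C:2 H:4 O:1
  CH(F) → C:1 H:1 F:1
  CH2 → C:1 H:2
  CH2COOCH3 → C:3 H:5 O:2
Element totals:
  C: 9
  H: 17
  F: 1
  O: 3
Molecular formula: C9H17FO3.
DoU = (2C + 2 + N − H − X) / 2 = (2·9 + 2 + 0 − 17 − 1) / 2 = 1.

1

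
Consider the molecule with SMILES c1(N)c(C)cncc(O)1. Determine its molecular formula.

C6H8N2O

Atom tally by fragment:
  pyridine ring core → C:5 H:5 N:1
  (− 3 ring H displaced by substituents)
  + NH2 → N:1 H:2
  + CH3 → C:1 H:3
  + OH → O:1 H:1
Element totals:
  C: 6
  H: 8
  N: 2
  O: 1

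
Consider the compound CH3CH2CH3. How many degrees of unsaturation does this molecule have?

Atom tally by fragment:
  CH3 → C:1 H:3
  CH2 → C:1 H:2
  CH3 → C:1 H:3
Element totals:
  C: 3
  H: 8
Molecular formula: C3H8.
DoU = (2C + 2 + N − H − X) / 2 = (2·3 + 2 + 0 − 8 − 0) / 2 = 0.

0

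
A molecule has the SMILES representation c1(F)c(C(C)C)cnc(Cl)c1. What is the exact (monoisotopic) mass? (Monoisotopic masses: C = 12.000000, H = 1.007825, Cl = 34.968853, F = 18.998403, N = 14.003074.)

Atom tally by fragment:
  pyridine ring core → C:5 H:5 N:1
  (− 3 ring H displaced by substituents)
  + F → F:1
  + CH(CH3)2 → C:3 H:7
  + Cl → Cl:1
Element totals:
  C: 8
  H: 9
  Cl: 1
  F: 1
  N: 1
Molecular formula: C8H9ClFN.
  M = 8(12.0) + 9(1.007825) + 34.968853 + 18.998403 + 14.003074
    = 96.000000 + 9.070425 + 34.968853 + 18.998403 + 14.003074 = 173.040755

173.0408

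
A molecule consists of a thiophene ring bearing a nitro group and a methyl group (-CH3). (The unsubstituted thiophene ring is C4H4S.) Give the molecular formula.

C5H5NO2S

Atom tally by fragment:
  thiophene ring core → C:4 H:4 S:1
  (− 2 ring H displaced by substituents)
  + NO2 → N:1 O:2
  + CH3 → C:1 H:3
Element totals:
  C: 5
  H: 5
  N: 1
  O: 2
  S: 1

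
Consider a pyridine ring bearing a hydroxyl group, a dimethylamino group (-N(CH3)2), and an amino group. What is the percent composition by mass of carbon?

Atom tally by fragment:
  pyridine ring core → C:5 H:5 N:1
  (− 3 ring H displaced by substituents)
  + OH → O:1 H:1
  + N(CH3)2 → N:1 C:2 H:6
  + NH2 → N:1 H:2
Element totals:
  C: 7
  H: 11
  N: 3
  O: 1
Molecular formula: C7H11N3O.
Molar mass = 153.185 g/mol.
Mass from C: 7 × 12.011 = 84.077 g/mol.
%C = 84.077 / 153.185 × 100 = 54.89%.

54.89%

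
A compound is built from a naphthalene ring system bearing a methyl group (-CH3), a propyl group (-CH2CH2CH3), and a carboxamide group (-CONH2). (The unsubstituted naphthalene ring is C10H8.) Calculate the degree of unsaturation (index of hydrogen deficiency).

8

Atom tally by fragment:
  naphthalene ring system core → C:10 H:8
  (− 3 ring H displaced by substituents)
  + CH3 → C:1 H:3
  + CH2CH2CH3 → C:3 H:7
  + CONH2 → C:1 H:2 O:1 N:1
Element totals:
  C: 15
  H: 17
  N: 1
  O: 1
Molecular formula: C15H17NO.
DoU = (2C + 2 + N − H − X) / 2 = (2·15 + 2 + 1 − 17 − 0) / 2 = 8.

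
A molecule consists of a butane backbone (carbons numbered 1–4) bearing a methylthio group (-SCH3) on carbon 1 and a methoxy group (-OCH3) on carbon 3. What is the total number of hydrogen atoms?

14

Atom tally by fragment:
  CH3SCH2 → C:2 H:5 S:1
  CH2 → C:1 H:2
  CH(OCH3) → C:2 H:4 O:1
  CH3 → C:1 H:3
Element totals:
  C: 6
  H: 14
  O: 1
  S: 1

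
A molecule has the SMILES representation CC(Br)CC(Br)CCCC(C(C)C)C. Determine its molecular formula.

C12H24Br2

Atom tally by fragment:
  CH3 → C:1 H:3
  CH(Br) → C:1 H:1 Br:1
  CH2 → C:1 H:2
  CH(Br) → C:1 H:1 Br:1
  CH2 → C:1 H:2
  CH2 → C:1 H:2
  CH2 → C:1 H:2
  CH(CH(CH3)2) → C:4 H:8
  CH3 → C:1 H:3
Element totals:
  C: 12
  H: 24
  Br: 2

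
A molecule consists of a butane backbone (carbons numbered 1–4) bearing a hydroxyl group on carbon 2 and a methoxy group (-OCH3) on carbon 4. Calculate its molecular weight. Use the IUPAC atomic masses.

Atom tally by fragment:
  CH3 → C:1 H:3
  CH(OH) → C:1 H:2 O:1
  CH2 → C:1 H:2
  CH2OCH3 → C:2 H:5 O:1
Element totals:
  C: 5
  H: 12
  O: 2
Molecular formula: C5H12O2.
  M = 5(12.011) + 12(1.008) + 2(15.999)
    = 60.055 + 12.096 + 31.998 = 104.149

104.15 g/mol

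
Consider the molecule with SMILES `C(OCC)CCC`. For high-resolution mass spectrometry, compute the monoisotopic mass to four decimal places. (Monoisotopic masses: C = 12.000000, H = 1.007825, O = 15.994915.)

Atom tally by fragment:
  C2H5OCH2 → C:3 H:7 O:1
  CH2 → C:1 H:2
  CH2 → C:1 H:2
  CH3 → C:1 H:3
Element totals:
  C: 6
  H: 14
  O: 1
Molecular formula: C6H14O.
  M = 6(12.0) + 14(1.007825) + 15.994915
    = 72.000000 + 14.109550 + 15.994915 = 102.104465

102.1045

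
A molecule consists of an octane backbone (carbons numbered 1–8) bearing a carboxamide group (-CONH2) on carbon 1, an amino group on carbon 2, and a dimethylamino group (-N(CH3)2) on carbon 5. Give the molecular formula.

C11H25N3O

Atom tally by fragment:
  H2NOCCH2 → C:2 H:4 O:1 N:1
  CH(NH2) → C:1 H:3 N:1
  CH2 → C:1 H:2
  CH2 → C:1 H:2
  CH(N(CH3)2) → C:3 H:7 N:1
  CH2 → C:1 H:2
  CH2 → C:1 H:2
  CH3 → C:1 H:3
Element totals:
  C: 11
  H: 25
  N: 3
  O: 1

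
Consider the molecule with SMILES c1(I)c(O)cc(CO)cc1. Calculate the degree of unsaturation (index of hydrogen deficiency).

Atom tally by fragment:
  benzene ring core → C:6 H:6
  (− 3 ring H displaced by substituents)
  + I → I:1
  + OH → O:1 H:1
  + CH2OH → C:1 H:3 O:1
Element totals:
  C: 7
  H: 7
  I: 1
  O: 2
Molecular formula: C7H7IO2.
DoU = (2C + 2 + N − H − X) / 2 = (2·7 + 2 + 0 − 7 − 1) / 2 = 4.

4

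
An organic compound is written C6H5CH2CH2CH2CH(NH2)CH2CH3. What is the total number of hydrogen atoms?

19

Atom tally by fragment:
  C6H5CH2 → C:7 H:7
  CH2 → C:1 H:2
  CH2 → C:1 H:2
  CH(NH2) → C:1 H:3 N:1
  CH2 → C:1 H:2
  CH3 → C:1 H:3
Element totals:
  C: 12
  H: 19
  N: 1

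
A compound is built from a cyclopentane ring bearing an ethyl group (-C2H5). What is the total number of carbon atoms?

7

Atom tally by fragment:
  cyclopentane ring core → C:5 H:10
  (− 1 ring H displaced by substituents)
  + C2H5 → C:2 H:5
Element totals:
  C: 7
  H: 14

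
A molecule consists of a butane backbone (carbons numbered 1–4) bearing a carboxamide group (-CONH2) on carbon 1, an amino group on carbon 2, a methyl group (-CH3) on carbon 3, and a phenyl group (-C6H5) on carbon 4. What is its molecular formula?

C12H18N2O

Atom tally by fragment:
  H2NOCCH2 → C:2 H:4 O:1 N:1
  CH(NH2) → C:1 H:3 N:1
  CH(CH3) → C:2 H:4
  CH2C6H5 → C:7 H:7
Element totals:
  C: 12
  H: 18
  N: 2
  O: 1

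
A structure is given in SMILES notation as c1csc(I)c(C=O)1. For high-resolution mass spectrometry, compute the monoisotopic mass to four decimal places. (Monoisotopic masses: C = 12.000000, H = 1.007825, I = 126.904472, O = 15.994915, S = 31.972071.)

Atom tally by fragment:
  thiophene ring core → C:4 H:4 S:1
  (− 2 ring H displaced by substituents)
  + I → I:1
  + CHO → C:1 H:1 O:1
Element totals:
  C: 5
  H: 3
  I: 1
  O: 1
  S: 1
Molecular formula: C5H3IOS.
  M = 5(12.0) + 3(1.007825) + 126.904472 + 15.994915 + 31.972071
    = 60.000000 + 3.023475 + 126.904472 + 15.994915 + 31.972071 = 237.894933

237.8949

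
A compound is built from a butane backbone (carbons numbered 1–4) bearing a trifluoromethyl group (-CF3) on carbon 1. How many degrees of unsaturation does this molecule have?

Atom tally by fragment:
  F3CCH2 → C:2 H:2 F:3
  CH2 → C:1 H:2
  CH2 → C:1 H:2
  CH3 → C:1 H:3
Element totals:
  C: 5
  H: 9
  F: 3
Molecular formula: C5H9F3.
DoU = (2C + 2 + N − H − X) / 2 = (2·5 + 2 + 0 − 9 − 3) / 2 = 0.

0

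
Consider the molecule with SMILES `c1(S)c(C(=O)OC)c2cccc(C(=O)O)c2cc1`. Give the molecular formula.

Atom tally by fragment:
  naphthalene ring system core → C:10 H:8
  (− 3 ring H displaced by substituents)
  + SH → S:1 H:1
  + COOCH3 → C:2 H:3 O:2
  + COOH → C:1 H:1 O:2
Element totals:
  C: 13
  H: 10
  O: 4
  S: 1

C13H10O4S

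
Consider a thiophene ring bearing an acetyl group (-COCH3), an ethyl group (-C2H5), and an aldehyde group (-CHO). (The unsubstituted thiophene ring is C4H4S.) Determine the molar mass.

182.24 g/mol

Atom tally by fragment:
  thiophene ring core → C:4 H:4 S:1
  (− 3 ring H displaced by substituents)
  + COCH3 → C:2 H:3 O:1
  + C2H5 → C:2 H:5
  + CHO → C:1 H:1 O:1
Element totals:
  C: 9
  H: 10
  O: 2
  S: 1
Molecular formula: C9H10O2S.
  M = 9(12.011) + 10(1.008) + 2(15.999) + 32.06
    = 108.099 + 10.080 + 31.998 + 32.060 = 182.237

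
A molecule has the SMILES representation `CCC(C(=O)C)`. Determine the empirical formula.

Atom tally by fragment:
  CH3 → C:1 H:3
  CH2 → C:1 H:2
  CH2COCH3 → C:3 H:5 O:1
Element totals:
  C: 5
  H: 10
  O: 1
Molecular formula: C5H10O.
gcd of subscripts (5, 10, 1) = 1, so the empirical formula equals the molecular formula.

C5H10O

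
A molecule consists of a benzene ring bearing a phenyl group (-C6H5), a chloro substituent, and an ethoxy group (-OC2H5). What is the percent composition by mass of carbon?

Atom tally by fragment:
  benzene ring core → C:6 H:6
  (− 3 ring H displaced by substituents)
  + C6H5 → C:6 H:5
  + Cl → Cl:1
  + OC2H5 → C:2 H:5 O:1
Element totals:
  C: 14
  H: 13
  Cl: 1
  O: 1
Molecular formula: C14H13ClO.
Molar mass = 232.707 g/mol.
Mass from C: 14 × 12.011 = 168.154 g/mol.
%C = 168.154 / 232.707 × 100 = 72.26%.

72.26%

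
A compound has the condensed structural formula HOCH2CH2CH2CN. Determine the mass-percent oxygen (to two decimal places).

18.80%

Atom tally by fragment:
  HOCH2 → C:1 H:3 O:1
  CH2 → C:1 H:2
  CH2CN → C:2 H:2 N:1
Element totals:
  C: 4
  H: 7
  N: 1
  O: 1
Molecular formula: C4H7NO.
Molar mass = 85.106 g/mol.
Mass from O: 1 × 15.999 = 15.999 g/mol.
%O = 15.999 / 85.106 × 100 = 18.80%.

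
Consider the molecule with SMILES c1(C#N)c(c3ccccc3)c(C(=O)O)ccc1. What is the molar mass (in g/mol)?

223.23 g/mol

Atom tally by fragment:
  benzene ring core → C:6 H:6
  (− 3 ring H displaced by substituents)
  + CN → C:1 N:1
  + C6H5 → C:6 H:5
  + COOH → C:1 H:1 O:2
Element totals:
  C: 14
  H: 9
  N: 1
  O: 2
Molecular formula: C14H9NO2.
  M = 14(12.011) + 9(1.008) + 14.007 + 2(15.999)
    = 168.154 + 9.072 + 14.007 + 31.998 = 223.231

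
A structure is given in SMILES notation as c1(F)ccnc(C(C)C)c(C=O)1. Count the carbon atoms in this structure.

9

Atom tally by fragment:
  pyridine ring core → C:5 H:5 N:1
  (− 3 ring H displaced by substituents)
  + F → F:1
  + CH(CH3)2 → C:3 H:7
  + CHO → C:1 H:1 O:1
Element totals:
  C: 9
  H: 10
  F: 1
  N: 1
  O: 1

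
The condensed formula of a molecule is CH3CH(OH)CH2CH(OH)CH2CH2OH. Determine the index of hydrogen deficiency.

Element totals:
  C: 6
  H: 14
  O: 3
Molecular formula: C6H14O3.
DoU = (2C + 2 + N − H − X) / 2 = (2·6 + 2 + 0 − 14 − 0) / 2 = 0.

0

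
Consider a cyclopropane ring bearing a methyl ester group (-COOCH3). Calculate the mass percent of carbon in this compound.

59.98%

Atom tally by fragment:
  cyclopropane ring core → C:3 H:6
  (− 1 ring H displaced by substituents)
  + COOCH3 → C:2 H:3 O:2
Element totals:
  C: 5
  H: 8
  O: 2
Molecular formula: C5H8O2.
Molar mass = 100.117 g/mol.
Mass from C: 5 × 12.011 = 60.055 g/mol.
%C = 60.055 / 100.117 × 100 = 59.98%.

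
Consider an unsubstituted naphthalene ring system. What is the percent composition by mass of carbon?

Atom tally by fragment:
  naphthalene ring system core → C:10 H:8
Element totals:
  C: 10
  H: 8
Molecular formula: C10H8.
Molar mass = 128.174 g/mol.
Mass from C: 10 × 12.011 = 120.110 g/mol.
%C = 120.110 / 128.174 × 100 = 93.71%.

93.71%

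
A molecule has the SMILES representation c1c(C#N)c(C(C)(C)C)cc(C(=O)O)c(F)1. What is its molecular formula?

Atom tally by fragment:
  benzene ring core → C:6 H:6
  (− 4 ring H displaced by substituents)
  + CN → C:1 N:1
  + C(CH3)3 → C:4 H:9
  + COOH → C:1 H:1 O:2
  + F → F:1
Element totals:
  C: 12
  H: 12
  F: 1
  N: 1
  O: 2

C12H12FNO2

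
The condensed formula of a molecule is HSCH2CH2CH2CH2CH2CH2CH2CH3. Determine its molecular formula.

C8H18S

Atom tally by fragment:
  HSCH2 → C:1 H:3 S:1
  CH2 → C:1 H:2
  CH2 → C:1 H:2
  CH2 → C:1 H:2
  CH2 → C:1 H:2
  CH2 → C:1 H:2
  CH2 → C:1 H:2
  CH3 → C:1 H:3
Element totals:
  C: 8
  H: 18
  S: 1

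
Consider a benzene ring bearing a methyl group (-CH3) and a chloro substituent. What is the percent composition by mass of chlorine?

28.01%

Atom tally by fragment:
  benzene ring core → C:6 H:6
  (− 2 ring H displaced by substituents)
  + CH3 → C:1 H:3
  + Cl → Cl:1
Element totals:
  C: 7
  H: 7
  Cl: 1
Molecular formula: C7H7Cl.
Molar mass = 126.583 g/mol.
Mass from Cl: 1 × 35.45 = 35.450 g/mol.
%Cl = 35.450 / 126.583 × 100 = 28.01%.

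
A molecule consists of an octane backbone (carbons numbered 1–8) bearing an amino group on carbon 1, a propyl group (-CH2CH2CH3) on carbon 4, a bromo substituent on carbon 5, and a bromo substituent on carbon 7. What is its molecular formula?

Atom tally by fragment:
  H2NCH2 → C:1 H:4 N:1
  CH2 → C:1 H:2
  CH2 → C:1 H:2
  CH(CH2CH2CH3) → C:4 H:8
  CH(Br) → C:1 H:1 Br:1
  CH2 → C:1 H:2
  CH(Br) → C:1 H:1 Br:1
  CH3 → C:1 H:3
Element totals:
  C: 11
  H: 23
  Br: 2
  N: 1

C11H23Br2N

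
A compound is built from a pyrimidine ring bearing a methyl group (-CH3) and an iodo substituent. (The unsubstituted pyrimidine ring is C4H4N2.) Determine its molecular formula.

Atom tally by fragment:
  pyrimidine ring core → C:4 H:4 N:2
  (− 2 ring H displaced by substituents)
  + CH3 → C:1 H:3
  + I → I:1
Element totals:
  C: 5
  H: 5
  I: 1
  N: 2

C5H5IN2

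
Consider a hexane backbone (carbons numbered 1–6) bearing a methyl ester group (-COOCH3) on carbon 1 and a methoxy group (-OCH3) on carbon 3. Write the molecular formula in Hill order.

C9H18O3

Atom tally by fragment:
  CH3OOCCH2 → C:3 H:5 O:2
  CH2 → C:1 H:2
  CH(OCH3) → C:2 H:4 O:1
  CH2 → C:1 H:2
  CH2 → C:1 H:2
  CH3 → C:1 H:3
Element totals:
  C: 9
  H: 18
  O: 3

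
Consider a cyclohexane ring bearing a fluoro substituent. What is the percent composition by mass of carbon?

Atom tally by fragment:
  cyclohexane ring core → C:6 H:12
  (− 1 ring H displaced by substituents)
  + F → F:1
Element totals:
  C: 6
  H: 11
  F: 1
Molecular formula: C6H11F.
Molar mass = 102.152 g/mol.
Mass from C: 6 × 12.011 = 72.066 g/mol.
%C = 72.066 / 102.152 × 100 = 70.55%.

70.55%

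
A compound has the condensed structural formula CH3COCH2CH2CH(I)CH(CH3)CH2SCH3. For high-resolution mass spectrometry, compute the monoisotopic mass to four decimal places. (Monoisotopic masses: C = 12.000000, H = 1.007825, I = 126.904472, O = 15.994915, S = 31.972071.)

300.0045

Atom tally by fragment:
  CH3COCH2 → C:3 H:5 O:1
  CH2 → C:1 H:2
  CH(I) → C:1 H:1 I:1
  CH(CH3) → C:2 H:4
  CH2SCH3 → C:2 H:5 S:1
Element totals:
  C: 9
  H: 17
  I: 1
  O: 1
  S: 1
Molecular formula: C9H17IOS.
  M = 9(12.0) + 17(1.007825) + 126.904472 + 15.994915 + 31.972071
    = 108.000000 + 17.133025 + 126.904472 + 15.994915 + 31.972071 = 300.004483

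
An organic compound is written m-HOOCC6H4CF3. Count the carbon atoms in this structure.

8

Element totals:
  C: 8
  H: 5
  F: 3
  O: 2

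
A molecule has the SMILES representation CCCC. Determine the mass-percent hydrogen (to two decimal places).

Atom tally by fragment:
  CH3 → C:1 H:3
  CH2 → C:1 H:2
  CH2 → C:1 H:2
  CH3 → C:1 H:3
Element totals:
  C: 4
  H: 10
Molecular formula: C4H10.
Molar mass = 58.124 g/mol.
Mass from H: 10 × 1.008 = 10.080 g/mol.
%H = 10.080 / 58.124 × 100 = 17.34%.

17.34%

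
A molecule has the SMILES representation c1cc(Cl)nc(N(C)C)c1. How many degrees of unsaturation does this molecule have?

4

Atom tally by fragment:
  pyridine ring core → C:5 H:5 N:1
  (− 2 ring H displaced by substituents)
  + Cl → Cl:1
  + N(CH3)2 → N:1 C:2 H:6
Element totals:
  C: 7
  H: 9
  Cl: 1
  N: 2
Molecular formula: C7H9ClN2.
DoU = (2C + 2 + N − H − X) / 2 = (2·7 + 2 + 2 − 9 − 1) / 2 = 4.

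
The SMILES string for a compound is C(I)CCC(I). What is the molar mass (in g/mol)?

Atom tally by fragment:
  ICH2 → C:1 H:2 I:1
  CH2 → C:1 H:2
  CH2 → C:1 H:2
  CH2I → C:1 H:2 I:1
Element totals:
  C: 4
  H: 8
  I: 2
Molecular formula: C4H8I2.
  M = 4(12.011) + 8(1.008) + 2(126.904)
    = 48.044 + 8.064 + 253.808 = 309.916

309.92 g/mol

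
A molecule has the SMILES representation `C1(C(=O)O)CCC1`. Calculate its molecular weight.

100.12 g/mol

Atom tally by fragment:
  cyclobutane ring core → C:4 H:8
  (− 1 ring H displaced by substituents)
  + COOH → C:1 H:1 O:2
Element totals:
  C: 5
  H: 8
  O: 2
Molecular formula: C5H8O2.
  M = 5(12.011) + 8(1.008) + 2(15.999)
    = 60.055 + 8.064 + 31.998 = 100.117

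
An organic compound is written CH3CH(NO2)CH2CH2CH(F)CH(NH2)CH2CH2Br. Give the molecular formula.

Element totals:
  C: 8
  H: 16
  Br: 1
  F: 1
  N: 2
  O: 2

C8H16BrFN2O2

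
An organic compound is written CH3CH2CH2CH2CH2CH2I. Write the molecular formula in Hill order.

Atom tally by fragment:
  CH3 → C:1 H:3
  CH2 → C:1 H:2
  CH2 → C:1 H:2
  CH2 → C:1 H:2
  CH2 → C:1 H:2
  CH2I → C:1 H:2 I:1
Element totals:
  C: 6
  H: 13
  I: 1

C6H13I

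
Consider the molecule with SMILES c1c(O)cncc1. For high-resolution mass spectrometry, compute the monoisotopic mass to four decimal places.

95.0371

Atom tally by fragment:
  pyridine ring core → C:5 H:5 N:1
  (− 1 ring H displaced by substituents)
  + OH → O:1 H:1
Element totals:
  C: 5
  H: 5
  N: 1
  O: 1
Molecular formula: C5H5NO.
  M = 5(12.0) + 5(1.007825) + 14.003074 + 15.994915
    = 60.000000 + 5.039125 + 14.003074 + 15.994915 = 95.037114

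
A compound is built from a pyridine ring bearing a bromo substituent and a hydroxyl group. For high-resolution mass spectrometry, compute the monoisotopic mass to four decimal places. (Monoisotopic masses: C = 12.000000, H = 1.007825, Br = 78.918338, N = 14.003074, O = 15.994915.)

Atom tally by fragment:
  pyridine ring core → C:5 H:5 N:1
  (− 2 ring H displaced by substituents)
  + Br → Br:1
  + OH → O:1 H:1
Element totals:
  C: 5
  H: 4
  Br: 1
  N: 1
  O: 1
Molecular formula: C5H4BrNO.
  M = 5(12.0) + 4(1.007825) + 78.918338 + 14.003074 + 15.994915
    = 60.000000 + 4.031300 + 78.918338 + 14.003074 + 15.994915 = 172.947627

172.9476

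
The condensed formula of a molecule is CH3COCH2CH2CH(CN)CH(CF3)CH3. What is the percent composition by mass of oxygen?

7.72%

Atom tally by fragment:
  CH3COCH2 → C:3 H:5 O:1
  CH2 → C:1 H:2
  CH(CN) → C:2 H:1 N:1
  CH(CF3) → C:2 H:1 F:3
  CH3 → C:1 H:3
Element totals:
  C: 9
  H: 12
  F: 3
  N: 1
  O: 1
Molecular formula: C9H12F3NO.
Molar mass = 207.195 g/mol.
Mass from O: 1 × 15.999 = 15.999 g/mol.
%O = 15.999 / 207.195 × 100 = 7.72%.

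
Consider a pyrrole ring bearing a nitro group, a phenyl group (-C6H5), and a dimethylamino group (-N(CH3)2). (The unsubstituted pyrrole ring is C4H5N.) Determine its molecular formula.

C12H13N3O2

Atom tally by fragment:
  pyrrole ring core → C:4 H:5 N:1
  (− 3 ring H displaced by substituents)
  + NO2 → N:1 O:2
  + C6H5 → C:6 H:5
  + N(CH3)2 → N:1 C:2 H:6
Element totals:
  C: 12
  H: 13
  N: 3
  O: 2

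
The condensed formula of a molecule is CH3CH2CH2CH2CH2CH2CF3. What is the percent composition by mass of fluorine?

36.97%

Atom tally by fragment:
  CH3 → C:1 H:3
  CH2 → C:1 H:2
  CH2 → C:1 H:2
  CH2 → C:1 H:2
  CH2 → C:1 H:2
  CH2CF3 → C:2 H:2 F:3
Element totals:
  C: 7
  H: 13
  F: 3
Molecular formula: C7H13F3.
Molar mass = 154.175 g/mol.
Mass from F: 3 × 18.998 = 56.994 g/mol.
%F = 56.994 / 154.175 × 100 = 36.97%.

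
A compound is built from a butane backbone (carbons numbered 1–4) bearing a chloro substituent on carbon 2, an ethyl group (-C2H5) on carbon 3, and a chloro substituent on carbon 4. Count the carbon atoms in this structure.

6

Atom tally by fragment:
  CH3 → C:1 H:3
  CH(Cl) → C:1 H:1 Cl:1
  CH(C2H5) → C:3 H:6
  CH2Cl → C:1 H:2 Cl:1
Element totals:
  C: 6
  H: 12
  Cl: 2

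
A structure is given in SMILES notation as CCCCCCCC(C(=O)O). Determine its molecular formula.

Atom tally by fragment:
  CH3 → C:1 H:3
  CH2 → C:1 H:2
  CH2 → C:1 H:2
  CH2 → C:1 H:2
  CH2 → C:1 H:2
  CH2 → C:1 H:2
  CH2 → C:1 H:2
  CH2COOH → C:2 H:3 O:2
Element totals:
  C: 9
  H: 18
  O: 2

C9H18O2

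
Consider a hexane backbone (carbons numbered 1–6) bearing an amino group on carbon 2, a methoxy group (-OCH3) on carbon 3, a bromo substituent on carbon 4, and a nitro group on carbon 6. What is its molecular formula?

C7H15BrN2O3

Atom tally by fragment:
  CH3 → C:1 H:3
  CH(NH2) → C:1 H:3 N:1
  CH(OCH3) → C:2 H:4 O:1
  CH(Br) → C:1 H:1 Br:1
  CH2 → C:1 H:2
  CH2NO2 → C:1 H:2 N:1 O:2
Element totals:
  C: 7
  H: 15
  Br: 1
  N: 2
  O: 3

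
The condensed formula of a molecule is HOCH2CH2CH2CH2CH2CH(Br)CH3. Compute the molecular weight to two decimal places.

195.10 g/mol

Element totals:
  C: 7
  H: 15
  Br: 1
  O: 1
Molecular formula: C7H15BrO.
  M = 7(12.011) + 15(1.008) + 79.904 + 15.999
    = 84.077 + 15.120 + 79.904 + 15.999 = 195.100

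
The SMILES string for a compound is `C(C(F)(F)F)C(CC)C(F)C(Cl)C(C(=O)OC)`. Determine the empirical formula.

Atom tally by fragment:
  F3CCH2 → C:2 H:2 F:3
  CH(C2H5) → C:3 H:6
  CH(F) → C:1 H:1 F:1
  CH(Cl) → C:1 H:1 Cl:1
  CH2COOCH3 → C:3 H:5 O:2
Element totals:
  C: 10
  H: 15
  Cl: 1
  F: 4
  O: 2
Molecular formula: C10H15ClF4O2.
gcd of subscripts (10, 1, 4, 15, 2) = 1, so the empirical formula equals the molecular formula.

C10H15ClF4O2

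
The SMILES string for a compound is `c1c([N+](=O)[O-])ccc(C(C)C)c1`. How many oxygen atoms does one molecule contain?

2

Atom tally by fragment:
  benzene ring core → C:6 H:6
  (− 2 ring H displaced by substituents)
  + NO2 → N:1 O:2
  + CH(CH3)2 → C:3 H:7
Element totals:
  C: 9
  H: 11
  N: 1
  O: 2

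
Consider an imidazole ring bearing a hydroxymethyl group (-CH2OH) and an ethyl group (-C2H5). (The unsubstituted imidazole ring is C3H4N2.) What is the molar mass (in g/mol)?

Atom tally by fragment:
  imidazole ring core → C:3 H:4 N:2
  (− 2 ring H displaced by substituents)
  + CH2OH → C:1 H:3 O:1
  + C2H5 → C:2 H:5
Element totals:
  C: 6
  H: 10
  N: 2
  O: 1
Molecular formula: C6H10N2O.
  M = 6(12.011) + 10(1.008) + 2(14.007) + 15.999
    = 72.066 + 10.080 + 28.014 + 15.999 = 126.159

126.16 g/mol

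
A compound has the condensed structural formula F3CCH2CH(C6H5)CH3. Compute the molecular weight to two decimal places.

188.19 g/mol

Atom tally by fragment:
  F3CCH2 → C:2 H:2 F:3
  CH(C6H5) → C:7 H:6
  CH3 → C:1 H:3
Element totals:
  C: 10
  H: 11
  F: 3
Molecular formula: C10H11F3.
  M = 10(12.011) + 11(1.008) + 3(18.998)
    = 120.110 + 11.088 + 56.994 = 188.192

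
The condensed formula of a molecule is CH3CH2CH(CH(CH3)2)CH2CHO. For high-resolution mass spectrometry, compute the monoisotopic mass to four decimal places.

128.1201

Atom tally by fragment:
  CH3 → C:1 H:3
  CH2 → C:1 H:2
  CH(CH(CH3)2) → C:4 H:8
  CH2CHO → C:2 H:3 O:1
Element totals:
  C: 8
  H: 16
  O: 1
Molecular formula: C8H16O.
  M = 8(12.0) + 16(1.007825) + 15.994915
    = 96.000000 + 16.125200 + 15.994915 = 128.120115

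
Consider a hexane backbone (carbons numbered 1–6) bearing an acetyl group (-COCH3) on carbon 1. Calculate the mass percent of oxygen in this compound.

Atom tally by fragment:
  CH3COCH2 → C:3 H:5 O:1
  CH2 → C:1 H:2
  CH2 → C:1 H:2
  CH2 → C:1 H:2
  CH2 → C:1 H:2
  CH3 → C:1 H:3
Element totals:
  C: 8
  H: 16
  O: 1
Molecular formula: C8H16O.
Molar mass = 128.215 g/mol.
Mass from O: 1 × 15.999 = 15.999 g/mol.
%O = 15.999 / 128.215 × 100 = 12.48%.

12.48%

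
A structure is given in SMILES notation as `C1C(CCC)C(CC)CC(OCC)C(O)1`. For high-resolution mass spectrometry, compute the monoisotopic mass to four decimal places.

214.1933

Atom tally by fragment:
  cyclohexane ring core → C:6 H:12
  (− 4 ring H displaced by substituents)
  + CH2CH2CH3 → C:3 H:7
  + C2H5 → C:2 H:5
  + OC2H5 → C:2 H:5 O:1
  + OH → O:1 H:1
Element totals:
  C: 13
  H: 26
  O: 2
Molecular formula: C13H26O2.
  M = 13(12.0) + 26(1.007825) + 2(15.994915)
    = 156.000000 + 26.203450 + 31.989830 = 214.193280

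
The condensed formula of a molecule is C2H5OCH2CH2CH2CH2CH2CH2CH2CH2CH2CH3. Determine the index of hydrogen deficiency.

Element totals:
  C: 12
  H: 26
  O: 1
Molecular formula: C12H26O.
DoU = (2C + 2 + N − H − X) / 2 = (2·12 + 2 + 0 − 26 − 0) / 2 = 0.

0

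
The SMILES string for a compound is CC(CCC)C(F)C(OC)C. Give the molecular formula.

Atom tally by fragment:
  CH3 → C:1 H:3
  CH(CH2CH2CH3) → C:4 H:8
  CH(F) → C:1 H:1 F:1
  CH(OCH3) → C:2 H:4 O:1
  CH3 → C:1 H:3
Element totals:
  C: 9
  H: 19
  F: 1
  O: 1

C9H19FO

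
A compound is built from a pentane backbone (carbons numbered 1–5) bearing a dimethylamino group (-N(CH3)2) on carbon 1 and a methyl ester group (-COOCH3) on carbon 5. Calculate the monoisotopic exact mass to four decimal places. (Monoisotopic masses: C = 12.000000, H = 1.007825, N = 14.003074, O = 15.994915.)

Atom tally by fragment:
  (CH3)2NCH2 → C:3 H:8 N:1
  CH2 → C:1 H:2
  CH2 → C:1 H:2
  CH2 → C:1 H:2
  CH2COOCH3 → C:3 H:5 O:2
Element totals:
  C: 9
  H: 19
  N: 1
  O: 2
Molecular formula: C9H19NO2.
  M = 9(12.0) + 19(1.007825) + 14.003074 + 2(15.994915)
    = 108.000000 + 19.148675 + 14.003074 + 31.989830 = 173.141579

173.1416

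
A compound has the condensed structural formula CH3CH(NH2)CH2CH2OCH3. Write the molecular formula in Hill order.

Atom tally by fragment:
  CH3 → C:1 H:3
  CH(NH2) → C:1 H:3 N:1
  CH2 → C:1 H:2
  CH2OCH3 → C:2 H:5 O:1
Element totals:
  C: 5
  H: 13
  N: 1
  O: 1

C5H13NO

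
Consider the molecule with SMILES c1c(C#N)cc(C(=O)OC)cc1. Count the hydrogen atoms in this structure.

7

Atom tally by fragment:
  benzene ring core → C:6 H:6
  (− 2 ring H displaced by substituents)
  + CN → C:1 N:1
  + COOCH3 → C:2 H:3 O:2
Element totals:
  C: 9
  H: 7
  N: 1
  O: 2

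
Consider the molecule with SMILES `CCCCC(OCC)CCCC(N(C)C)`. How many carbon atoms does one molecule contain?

13

Atom tally by fragment:
  CH3 → C:1 H:3
  CH2 → C:1 H:2
  CH2 → C:1 H:2
  CH2 → C:1 H:2
  CH(OC2H5) → C:3 H:6 O:1
  CH2 → C:1 H:2
  CH2 → C:1 H:2
  CH2 → C:1 H:2
  CH2N(CH3)2 → C:3 H:8 N:1
Element totals:
  C: 13
  H: 29
  N: 1
  O: 1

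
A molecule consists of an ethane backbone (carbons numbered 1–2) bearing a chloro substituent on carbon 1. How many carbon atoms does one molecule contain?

Atom tally by fragment:
  ClCH2 → C:1 H:2 Cl:1
  CH3 → C:1 H:3
Element totals:
  C: 2
  H: 5
  Cl: 1

2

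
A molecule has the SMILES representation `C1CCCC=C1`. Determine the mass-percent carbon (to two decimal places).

Atom tally by fragment:
  cyclohexene ring core → C:6 H:10
Element totals:
  C: 6
  H: 10
Molecular formula: C6H10.
Molar mass = 82.146 g/mol.
Mass from C: 6 × 12.011 = 72.066 g/mol.
%C = 72.066 / 82.146 × 100 = 87.73%.

87.73%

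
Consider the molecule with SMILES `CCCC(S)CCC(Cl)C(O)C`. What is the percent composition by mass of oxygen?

Atom tally by fragment:
  CH3 → C:1 H:3
  CH2 → C:1 H:2
  CH2 → C:1 H:2
  CH(SH) → C:1 H:2 S:1
  CH2 → C:1 H:2
  CH2 → C:1 H:2
  CH(Cl) → C:1 H:1 Cl:1
  CH(OH) → C:1 H:2 O:1
  CH3 → C:1 H:3
Element totals:
  C: 9
  H: 19
  Cl: 1
  O: 1
  S: 1
Molecular formula: C9H19ClOS.
Molar mass = 210.760 g/mol.
Mass from O: 1 × 15.999 = 15.999 g/mol.
%O = 15.999 / 210.760 × 100 = 7.59%.

7.59%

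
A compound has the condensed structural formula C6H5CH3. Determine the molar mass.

92.14 g/mol

Atom tally by fragment:
  benzene ring core → C:6 H:6
  (− 1 ring H displaced by substituents)
  + CH3 → C:1 H:3
Element totals:
  C: 7
  H: 8
Molecular formula: C7H8.
  M = 7(12.011) + 8(1.008)
    = 84.077 + 8.064 = 92.141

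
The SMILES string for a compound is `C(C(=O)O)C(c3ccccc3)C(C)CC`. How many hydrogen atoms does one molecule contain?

18

Atom tally by fragment:
  HOOCCH2 → C:2 H:3 O:2
  CH(C6H5) → C:7 H:6
  CH(CH3) → C:2 H:4
  CH2 → C:1 H:2
  CH3 → C:1 H:3
Element totals:
  C: 13
  H: 18
  O: 2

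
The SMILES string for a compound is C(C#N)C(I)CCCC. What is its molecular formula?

Atom tally by fragment:
  NCCH2 → C:2 H:2 N:1
  CH(I) → C:1 H:1 I:1
  CH2 → C:1 H:2
  CH2 → C:1 H:2
  CH2 → C:1 H:2
  CH3 → C:1 H:3
Element totals:
  C: 7
  H: 12
  I: 1
  N: 1

C7H12IN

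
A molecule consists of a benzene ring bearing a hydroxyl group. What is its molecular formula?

Atom tally by fragment:
  benzene ring core → C:6 H:6
  (− 1 ring H displaced by substituents)
  + OH → O:1 H:1
Element totals:
  C: 6
  H: 6
  O: 1

C6H6O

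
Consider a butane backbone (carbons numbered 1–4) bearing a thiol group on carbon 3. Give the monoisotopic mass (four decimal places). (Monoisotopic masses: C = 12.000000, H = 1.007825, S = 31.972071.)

90.0503

Atom tally by fragment:
  CH3 → C:1 H:3
  CH2 → C:1 H:2
  CH(SH) → C:1 H:2 S:1
  CH3 → C:1 H:3
Element totals:
  C: 4
  H: 10
  S: 1
Molecular formula: C4H10S.
  M = 4(12.0) + 10(1.007825) + 31.972071
    = 48.000000 + 10.078250 + 31.972071 = 90.050321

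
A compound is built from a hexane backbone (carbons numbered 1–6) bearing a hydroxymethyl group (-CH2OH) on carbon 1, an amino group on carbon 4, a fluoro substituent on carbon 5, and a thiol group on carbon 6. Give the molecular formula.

C7H16FNOS

Atom tally by fragment:
  HOCH2CH2 → C:2 H:5 O:1
  CH2 → C:1 H:2
  CH2 → C:1 H:2
  CH(NH2) → C:1 H:3 N:1
  CH(F) → C:1 H:1 F:1
  CH2SH → C:1 H:3 S:1
Element totals:
  C: 7
  H: 16
  F: 1
  N: 1
  O: 1
  S: 1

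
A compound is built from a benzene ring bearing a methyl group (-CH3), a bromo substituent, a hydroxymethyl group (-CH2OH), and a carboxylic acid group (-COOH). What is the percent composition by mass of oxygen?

Atom tally by fragment:
  benzene ring core → C:6 H:6
  (− 4 ring H displaced by substituents)
  + CH3 → C:1 H:3
  + Br → Br:1
  + CH2OH → C:1 H:3 O:1
  + COOH → C:1 H:1 O:2
Element totals:
  C: 9
  H: 9
  Br: 1
  O: 3
Molecular formula: C9H9BrO3.
Molar mass = 245.072 g/mol.
Mass from O: 3 × 15.999 = 47.997 g/mol.
%O = 47.997 / 245.072 × 100 = 19.58%.

19.58%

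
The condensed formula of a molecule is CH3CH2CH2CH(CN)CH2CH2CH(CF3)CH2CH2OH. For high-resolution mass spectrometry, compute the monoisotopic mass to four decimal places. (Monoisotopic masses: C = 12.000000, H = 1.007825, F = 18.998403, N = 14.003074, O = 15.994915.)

237.1340

Element totals:
  C: 11
  H: 18
  F: 3
  N: 1
  O: 1
Molecular formula: C11H18F3NO.
  M = 11(12.0) + 18(1.007825) + 3(18.998403) + 14.003074 + 15.994915
    = 132.000000 + 18.140850 + 56.995209 + 14.003074 + 15.994915 = 237.134048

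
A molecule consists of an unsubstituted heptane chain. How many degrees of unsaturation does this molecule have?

0

Atom tally by fragment:
  CH3 → C:1 H:3
  CH2 → C:1 H:2
  CH2 → C:1 H:2
  CH2 → C:1 H:2
  CH2 → C:1 H:2
  CH2 → C:1 H:2
  CH3 → C:1 H:3
Element totals:
  C: 7
  H: 16
Molecular formula: C7H16.
DoU = (2C + 2 + N − H − X) / 2 = (2·7 + 2 + 0 − 16 − 0) / 2 = 0.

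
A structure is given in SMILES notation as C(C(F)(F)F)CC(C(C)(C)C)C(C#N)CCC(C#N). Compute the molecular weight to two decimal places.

Atom tally by fragment:
  F3CCH2 → C:2 H:2 F:3
  CH2 → C:1 H:2
  CH(C(CH3)3) → C:5 H:10
  CH(CN) → C:2 H:1 N:1
  CH2 → C:1 H:2
  CH2 → C:1 H:2
  CH2CN → C:2 H:2 N:1
Element totals:
  C: 14
  H: 21
  F: 3
  N: 2
Molecular formula: C14H21F3N2.
  M = 14(12.011) + 21(1.008) + 3(18.998) + 2(14.007)
    = 168.154 + 21.168 + 56.994 + 28.014 = 274.330

274.33 g/mol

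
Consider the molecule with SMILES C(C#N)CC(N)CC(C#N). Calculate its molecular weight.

137.19 g/mol

Atom tally by fragment:
  NCCH2 → C:2 H:2 N:1
  CH2 → C:1 H:2
  CH(NH2) → C:1 H:3 N:1
  CH2 → C:1 H:2
  CH2CN → C:2 H:2 N:1
Element totals:
  C: 7
  H: 11
  N: 3
Molecular formula: C7H11N3.
  M = 7(12.011) + 11(1.008) + 3(14.007)
    = 84.077 + 11.088 + 42.021 = 137.186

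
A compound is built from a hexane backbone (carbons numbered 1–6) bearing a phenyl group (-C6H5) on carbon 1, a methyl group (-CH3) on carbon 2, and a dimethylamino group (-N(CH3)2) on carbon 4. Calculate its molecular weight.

219.37 g/mol

Atom tally by fragment:
  C6H5CH2 → C:7 H:7
  CH(CH3) → C:2 H:4
  CH2 → C:1 H:2
  CH(N(CH3)2) → C:3 H:7 N:1
  CH2 → C:1 H:2
  CH3 → C:1 H:3
Element totals:
  C: 15
  H: 25
  N: 1
Molecular formula: C15H25N.
  M = 15(12.011) + 25(1.008) + 14.007
    = 180.165 + 25.200 + 14.007 = 219.372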